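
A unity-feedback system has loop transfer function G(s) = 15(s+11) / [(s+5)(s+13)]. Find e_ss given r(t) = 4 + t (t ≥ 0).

infinity

G(s) has no factors of s in the denominator, so the system is type 0. Treating each term separately:
  • 4: e_ss = 4/(1+K_p) with K_p=33/13 → 26/23.
  • t: a type-0 system cannot track it, e_ss → ∞.
The unbounded component dominates.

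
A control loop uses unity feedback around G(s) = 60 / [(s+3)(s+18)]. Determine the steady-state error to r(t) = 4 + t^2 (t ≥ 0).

infinity

No free integrators in G(s): this is a type 0 system. Treating each term separately:
  • 4: e_ss = 4/(1+K_p) with K_p=10/9 → 36/19.
  • t^2: a type-0 system cannot track it, e_ss → ∞.
The unbounded component dominates.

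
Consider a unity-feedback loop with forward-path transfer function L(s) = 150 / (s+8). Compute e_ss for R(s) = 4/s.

L(s) has no factors of s in the denominator, so the system is type 0.
K_p = lim_{s→0} L(s) = 150 / (8) = 18.75.
e_ss = 4/(1 + K_p) = 4/19.75 = 16/79.

16/79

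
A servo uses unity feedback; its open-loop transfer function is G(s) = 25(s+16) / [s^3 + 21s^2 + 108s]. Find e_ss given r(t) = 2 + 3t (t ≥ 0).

0.81

Lowest-order denominator term is 108s, so the open loop has 1 pole at the origin → type 1 system. By superposition:
  • 2: tracked with zero error.
  • 3t: e_ss = 3/K_v with K_v=100/27 → 0.81.
Total e_ss = 0.81.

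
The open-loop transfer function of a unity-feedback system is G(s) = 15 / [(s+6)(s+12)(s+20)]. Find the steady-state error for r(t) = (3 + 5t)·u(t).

infinity

The open loop has no poles at the origin → type 0 system. Treating each term separately:
  • 3: e_ss = 3/(1+K_p) with K_p=1/96 → 288/97.
  • 5t: a type-0 system cannot track it, e_ss → ∞.
The unbounded component dominates.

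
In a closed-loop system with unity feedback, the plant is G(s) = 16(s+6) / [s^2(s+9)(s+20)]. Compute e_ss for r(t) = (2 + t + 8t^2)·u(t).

Two free integrators in G(s): this is a type 2 system. Taking each input component in turn:
  • 2: tracked with zero error.
  • t: tracked with zero error.
  • 8t^2: e_ss = 16/K_a with K_a=8/15 → 30.
Total e_ss = 30.

30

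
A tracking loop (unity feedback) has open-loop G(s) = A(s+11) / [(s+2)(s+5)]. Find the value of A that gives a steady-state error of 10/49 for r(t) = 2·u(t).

8

The open loop has no poles at the origin → type 0 system.
K_p = lim_{s→0} G(s) = A·11 / (2·5) = 1.1·A.
e_ss = 2/(1 + K_p) = 10/49 ⇒ 1 + 1.1·A = 9.8 ⇒ A = 8.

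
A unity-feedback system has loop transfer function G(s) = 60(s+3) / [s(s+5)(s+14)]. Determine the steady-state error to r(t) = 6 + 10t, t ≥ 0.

35/9

System type = 1 (one pole at s=0). By superposition:
  • 6: tracked with zero error.
  • 10t: e_ss = 10/K_v with K_v=18/7 → 35/9.
Total e_ss = 35/9.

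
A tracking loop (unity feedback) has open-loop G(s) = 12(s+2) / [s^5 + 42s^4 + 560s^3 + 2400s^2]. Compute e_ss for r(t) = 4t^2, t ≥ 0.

The denominator has no term below 2400s^2 — 2 poles at s=0, type 2.
K_a = lim_{s→0} s^2·G(s) = 12·2 / 2400 = 0.01.
r(t) = 4t^2 gives R(s) = 8/s^3.
e_ss = 8/K_a = 8/0.01 = 800.

800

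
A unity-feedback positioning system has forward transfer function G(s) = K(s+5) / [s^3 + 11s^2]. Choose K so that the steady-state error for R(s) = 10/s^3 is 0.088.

250

The denominator has no term below 11s^2 — 2 poles at s=0, type 2.
K_a = lim_{s→0} s^2·G(s) = K·5 / 11 = (5/11)·K.
e_ss = 10/K_a = 0.088 ⇒ K_a = 1250/11 ⇒ K = (1250/11)/(5/11) = 250.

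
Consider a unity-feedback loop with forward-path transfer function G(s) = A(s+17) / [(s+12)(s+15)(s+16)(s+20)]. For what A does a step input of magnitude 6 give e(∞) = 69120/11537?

The open loop has no poles at the origin → type 0 system.
K_p = lim_{s→0} G(s) = A·17 / (12·15·16·20) = (17/57600)·A.
e_ss = 6/(1 + K_p) = 69120/11537 ⇒ 1 + (17/57600)·A = 11537/11520 ⇒ A = 5.

5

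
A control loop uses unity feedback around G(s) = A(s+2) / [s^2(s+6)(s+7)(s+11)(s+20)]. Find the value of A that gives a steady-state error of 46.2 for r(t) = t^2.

200

System type = 2 (two poles at s=0).
K_a = lim_{s→0} s^2·G(s) = A·2 / (6·7·11·20) = (1/4620)·A.
e_ss = 2/K_a = 46.2 ⇒ K_a = 10/231 ⇒ A = (10/231)/(1/4620) = 200.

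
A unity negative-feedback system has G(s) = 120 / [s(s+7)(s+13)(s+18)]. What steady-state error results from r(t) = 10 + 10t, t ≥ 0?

G(s) has one factor of s in the denominator, so the system is type 1. Treating each term separately:
  • 10: tracked with zero error.
  • 10t: e_ss = 10/K_v with K_v=20/273 → 136.5.
Total e_ss = 136.5.

136.5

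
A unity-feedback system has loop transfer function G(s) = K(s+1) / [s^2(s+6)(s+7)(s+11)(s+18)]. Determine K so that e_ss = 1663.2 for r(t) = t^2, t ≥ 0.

10

G(s) has two factors of s in the denominator, so the system is type 2.
K_a = lim_{s→0} s^2·G(s) = K·1 / (6·7·11·18) = (1/8316)·K.
e_ss = 2/K_a = 1663.2 ⇒ K_a = 5/4158 ⇒ K = (5/4158)/(1/8316) = 10.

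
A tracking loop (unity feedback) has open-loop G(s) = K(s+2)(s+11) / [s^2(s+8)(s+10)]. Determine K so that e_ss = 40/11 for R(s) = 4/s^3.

4

The open loop has two poles at the origin → type 2 system.
K_a = lim_{s→0} s^2·G(s) = K·2·11 / (8·10) = 0.275·K.
e_ss = 4/K_a = 40/11 ⇒ K_a = 1.1 ⇒ K = 1.1/0.275 = 4.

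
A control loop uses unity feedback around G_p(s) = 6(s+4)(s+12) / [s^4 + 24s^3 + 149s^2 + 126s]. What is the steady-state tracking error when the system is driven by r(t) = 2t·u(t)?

0.875

Factoring s from the denominator leaves a polynomial with constant term 126, so the system is type 1.
K_v = lim_{s→0} s·G_p(s) = 6·4·12 / 126 = 16/7.
e_ss = 2/K_v = 2/(16/7) = 0.875.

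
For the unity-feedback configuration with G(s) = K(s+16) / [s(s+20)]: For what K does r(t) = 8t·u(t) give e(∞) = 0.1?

System type = 1 (one pole at s=0).
K_v = lim_{s→0} s·G(s) = K·16 / (20) = 0.8·K.
e_ss = 8/K_v = 0.1 ⇒ K_v = 80 ⇒ K = 80/0.8 = 100.

100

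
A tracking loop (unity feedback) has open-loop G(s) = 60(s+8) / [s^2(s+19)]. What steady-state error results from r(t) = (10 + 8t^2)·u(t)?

Two free integrators in G(s): this is a type 2 system. Treating each term separately:
  • 10: tracked with zero error.
  • 8t^2: e_ss = 16/K_a with K_a=480/19 → 19/30.
Total e_ss = 19/30.

19/30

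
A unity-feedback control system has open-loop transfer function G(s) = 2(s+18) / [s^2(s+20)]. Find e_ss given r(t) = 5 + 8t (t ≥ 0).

G(s) has two factors of s in the denominator, so the system is type 2. Taking each input component in turn:
  • 5: tracked with zero error.
  • 8t: tracked with zero error.
Total e_ss = 0.

0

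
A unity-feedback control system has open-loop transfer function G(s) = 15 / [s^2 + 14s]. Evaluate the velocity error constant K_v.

Factoring s from the denominator leaves a polynomial with constant term 14, so the system is type 1.
K_v = lim_{s→0} s·G(s) = 15 / 14 = 15/14.

15/14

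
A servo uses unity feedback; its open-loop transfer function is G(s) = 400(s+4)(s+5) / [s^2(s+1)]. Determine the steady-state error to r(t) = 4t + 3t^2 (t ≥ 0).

3/4000

Two free integrators in G(s): this is a type 2 system. Treating each term separately:
  • 4t: tracked with zero error.
  • 3t^2: e_ss = 6/K_a with K_a=8000 → 3/4000.
Total e_ss = 3/4000.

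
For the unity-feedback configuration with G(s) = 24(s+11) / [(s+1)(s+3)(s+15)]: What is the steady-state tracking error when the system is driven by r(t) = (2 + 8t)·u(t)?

The open loop has no poles at the origin → type 0 system. Taking each input component in turn:
  • 2: e_ss = 2/(1+K_p) with K_p=88/15 → 30/103.
  • 8t: a type-0 system cannot track it, e_ss → ∞.
The unbounded component dominates.

infinity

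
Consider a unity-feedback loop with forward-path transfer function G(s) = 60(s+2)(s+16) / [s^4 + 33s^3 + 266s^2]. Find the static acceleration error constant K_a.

960/133

The denominator has no term below 266s^2 — 2 poles at s=0, type 2.
K_a = lim_{s→0} s^2·G(s) = 60·2·16 / 266 = 960/133.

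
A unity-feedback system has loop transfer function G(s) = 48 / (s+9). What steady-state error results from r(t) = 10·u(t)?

No free integrators in G(s): this is a type 0 system.
K_p = lim_{s→0} G(s) = 48 / (9) = 16/3.
e_ss = 10/(1 + K_p) = 10/(19/3) = 30/19.

30/19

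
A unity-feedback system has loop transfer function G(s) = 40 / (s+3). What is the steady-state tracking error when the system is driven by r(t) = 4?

12/43

System type = 0 (no poles at s=0).
K_p = lim_{s→0} G(s) = 40 / (3) = 40/3.
e_ss = 4/(1 + K_p) = 4/(43/3) = 12/43.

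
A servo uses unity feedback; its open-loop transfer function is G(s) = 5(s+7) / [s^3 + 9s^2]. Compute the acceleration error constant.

35/9

Factoring s^2 from the denominator leaves a polynomial with constant term 9, so the system is type 2.
K_a = lim_{s→0} s^2·G(s) = 5·7 / 9 = 35/9.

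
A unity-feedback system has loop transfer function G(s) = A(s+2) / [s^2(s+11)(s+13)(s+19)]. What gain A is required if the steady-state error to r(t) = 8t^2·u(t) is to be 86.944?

The open loop has two poles at the origin → type 2 system.
K_a = lim_{s→0} s^2·G(s) = A·2 / (11·13·19) = (2/2717)·A.
e_ss = 16/K_a = 86.944 ⇒ K_a = 500/2717 ⇒ A = (500/2717)/(2/2717) = 250.

250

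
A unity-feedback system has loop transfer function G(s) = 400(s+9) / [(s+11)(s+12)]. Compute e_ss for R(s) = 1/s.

System type = 0 (no poles at s=0).
K_p = lim_{s→0} G(s) = 400·9 / (11·12) = 300/11.
e_ss = 1/(1 + K_p) = 1/(311/11) = 11/311.

11/311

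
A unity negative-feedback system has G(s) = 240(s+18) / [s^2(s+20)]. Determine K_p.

K_p = lim_{s→0} G(s); with 2 poles at the origin the limit diverges, so K_p = ∞.

infinity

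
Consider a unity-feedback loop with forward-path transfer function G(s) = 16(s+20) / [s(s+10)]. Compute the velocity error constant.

32

G(s) has one factor of s in the denominator, so the system is type 1.
K_v = lim_{s→0} s·G(s) = 16·20 / (10) = 32.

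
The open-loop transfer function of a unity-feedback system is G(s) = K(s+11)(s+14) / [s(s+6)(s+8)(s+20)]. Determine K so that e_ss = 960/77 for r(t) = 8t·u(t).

System type = 1 (one pole at s=0).
K_v = lim_{s→0} s·G(s) = K·11·14 / (6·8·20) = (77/480)·K.
e_ss = 8/K_v = 960/77 ⇒ K_v = 77/120 ⇒ K = (77/120)/(77/480) = 4.

4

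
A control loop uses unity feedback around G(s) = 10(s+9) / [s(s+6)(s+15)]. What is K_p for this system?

K_p = lim_{s→0} G(s); with 1 pole at the origin the limit diverges, so K_p = ∞.

infinity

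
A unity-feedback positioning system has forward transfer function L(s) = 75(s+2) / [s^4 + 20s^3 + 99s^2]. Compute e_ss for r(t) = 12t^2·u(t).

15.84

The denominator has no term below 99s^2 — 2 poles at s=0, type 2.
K_a = lim_{s→0} s^2·L(s) = 75·2 / 99 = 50/33.
r(t) = 12t^2 gives R(s) = 24/s^3.
e_ss = 24/K_a = 24/(50/33) = 15.84.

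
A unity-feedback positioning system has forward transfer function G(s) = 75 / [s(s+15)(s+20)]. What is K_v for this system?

0.25

G(s) has one factor of s in the denominator, so the system is type 1.
K_v = lim_{s→0} s·G(s) = 75 / (15·20) = 0.25.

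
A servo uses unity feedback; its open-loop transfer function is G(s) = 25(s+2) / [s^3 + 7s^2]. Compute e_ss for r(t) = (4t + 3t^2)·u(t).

The denominator has no term below 7s^2 — 2 poles at s=0, type 2. Taking each input component in turn:
  • 4t: tracked with zero error.
  • 3t^2: e_ss = 6/K_a with K_a=50/7 → 0.84.
Total e_ss = 0.84.

0.84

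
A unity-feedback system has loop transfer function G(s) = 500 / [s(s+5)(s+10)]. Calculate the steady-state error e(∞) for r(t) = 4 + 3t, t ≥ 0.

G(s) has one factor of s in the denominator, so the system is type 1. By superposition:
  • 4: tracked with zero error.
  • 3t: e_ss = 3/K_v with K_v=10 → 0.3.
Total e_ss = 0.3.

0.3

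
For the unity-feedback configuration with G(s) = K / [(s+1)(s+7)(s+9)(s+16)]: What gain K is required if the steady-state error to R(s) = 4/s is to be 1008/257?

The open loop has no poles at the origin → type 0 system.
K_p = lim_{s→0} G(s) = K / (1·7·9·16) = (1/1008)·K.
e_ss = 4/(1 + K_p) = 1008/257 ⇒ 1 + (1/1008)·K = 257/252 ⇒ K = 20.

20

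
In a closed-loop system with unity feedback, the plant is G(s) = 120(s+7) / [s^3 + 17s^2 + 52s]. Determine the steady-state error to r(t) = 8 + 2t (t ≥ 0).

13/105

Lowest-order denominator term is 52s, so the open loop has 1 pole at the origin → type 1 system. Treating each term separately:
  • 8: tracked with zero error.
  • 2t: e_ss = 2/K_v with K_v=210/13 → 13/105.
Total e_ss = 13/105.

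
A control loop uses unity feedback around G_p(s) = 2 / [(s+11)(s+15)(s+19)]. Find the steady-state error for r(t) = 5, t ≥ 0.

System type = 0 (no poles at s=0).
K_p = lim_{s→0} G_p(s) = 2 / (11·15·19) = 2/3135.
e_ss = 5/(1 + K_p) = 5/(3137/3135) = 15675/3137.

15675/3137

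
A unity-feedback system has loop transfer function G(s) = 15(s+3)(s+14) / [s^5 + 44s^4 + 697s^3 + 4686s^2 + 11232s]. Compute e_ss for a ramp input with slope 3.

Lowest-order denominator term is 11232s, so the open loop has 1 pole at the origin → type 1 system.
K_v = lim_{s→0} s·G(s) = 15·3·14 / 11232 = 35/624.
e_ss = 3/K_v = 3/(35/624) = 1872/35.

1872/35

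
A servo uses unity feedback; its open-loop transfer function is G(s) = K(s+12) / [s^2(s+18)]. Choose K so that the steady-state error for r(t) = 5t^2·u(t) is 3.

5

The open loop has two poles at the origin → type 2 system.
K_a = lim_{s→0} s^2·G(s) = K·12 / (18) = (2/3)·K.
e_ss = 10/K_a = 3 ⇒ K_a = 10/3 ⇒ K = (10/3)/(2/3) = 5.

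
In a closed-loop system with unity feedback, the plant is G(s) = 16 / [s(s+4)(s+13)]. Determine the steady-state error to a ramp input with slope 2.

The open loop has one pole at the origin → type 1 system.
K_v = lim_{s→0} s·G(s) = 16 / (4·13) = 4/13.
e_ss = 2/K_v = 2/(4/13) = 6.5.

6.5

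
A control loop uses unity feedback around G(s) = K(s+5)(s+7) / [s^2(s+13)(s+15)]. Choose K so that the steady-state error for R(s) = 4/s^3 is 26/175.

System type = 2 (two poles at s=0).
K_a = lim_{s→0} s^2·G(s) = K·5·7 / (13·15) = (7/39)·K.
e_ss = 4/K_a = 26/175 ⇒ K_a = 350/13 ⇒ K = (350/13)/(7/39) = 150.

150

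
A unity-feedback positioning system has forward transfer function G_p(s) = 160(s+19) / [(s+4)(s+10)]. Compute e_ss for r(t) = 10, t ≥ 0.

No free integrators in G_p(s): this is a type 0 system.
K_p = lim_{s→0} G_p(s) = 160·19 / (4·10) = 76.
e_ss = 10/(1 + K_p) = 10/77.

10/77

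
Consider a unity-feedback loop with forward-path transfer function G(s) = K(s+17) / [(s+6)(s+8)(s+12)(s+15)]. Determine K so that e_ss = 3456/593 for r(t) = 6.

15

No free integrators in G(s): this is a type 0 system.
K_p = lim_{s→0} G(s) = K·17 / (6·8·12·15) = (17/8640)·K.
e_ss = 6/(1 + K_p) = 3456/593 ⇒ 1 + (17/8640)·K = 593/576 ⇒ K = 15.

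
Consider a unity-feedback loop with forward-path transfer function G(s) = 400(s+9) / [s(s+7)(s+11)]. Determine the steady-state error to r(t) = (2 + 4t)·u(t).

G(s) has one factor of s in the denominator, so the system is type 1. By superposition:
  • 2: tracked with zero error.
  • 4t: e_ss = 4/K_v with K_v=3600/77 → 77/900.
Total e_ss = 77/900.

77/900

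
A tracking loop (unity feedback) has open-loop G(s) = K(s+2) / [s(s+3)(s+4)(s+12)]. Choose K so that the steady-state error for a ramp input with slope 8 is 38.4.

The open loop has one pole at the origin → type 1 system.
K_v = lim_{s→0} s·G(s) = K·2 / (3·4·12) = (1/72)·K.
e_ss = 8/K_v = 38.4 ⇒ K_v = 5/24 ⇒ K = (5/24)/(1/72) = 15.

15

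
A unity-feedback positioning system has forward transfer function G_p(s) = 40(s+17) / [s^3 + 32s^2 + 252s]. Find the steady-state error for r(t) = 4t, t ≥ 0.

Lowest-order denominator term is 252s, so the open loop has 1 pole at the origin → type 1 system.
K_v = lim_{s→0} s·G_p(s) = 40·17 / 252 = 170/63.
e_ss = 4/K_v = 4/(170/63) = 126/85.

126/85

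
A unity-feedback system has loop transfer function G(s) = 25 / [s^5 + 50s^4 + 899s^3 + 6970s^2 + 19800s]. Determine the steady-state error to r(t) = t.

792

The denominator has no term below 19800s — 1 pole at s=0, type 1.
K_v = lim_{s→0} s·G(s) = 25 / 19800 = 1/792.
e_ss = 1/K_v = 1/(1/792) = 792.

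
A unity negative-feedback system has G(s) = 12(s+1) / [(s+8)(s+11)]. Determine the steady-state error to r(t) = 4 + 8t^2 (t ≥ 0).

infinity

G(s) has no factors of s in the denominator, so the system is type 0. Treating each term separately:
  • 4: e_ss = 4/(1+K_p) with K_p=3/22 → 3.52.
  • 8t^2: a type-0 system cannot track it, e_ss → ∞.
The unbounded component dominates.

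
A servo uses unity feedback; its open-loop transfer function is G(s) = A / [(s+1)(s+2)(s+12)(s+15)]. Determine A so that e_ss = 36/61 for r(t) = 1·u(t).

250

System type = 0 (no poles at s=0).
K_p = lim_{s→0} G(s) = A / (1·2·12·15) = (1/360)·A.
e_ss = 1/(1 + K_p) = 36/61 ⇒ 1 + (1/360)·A = 61/36 ⇒ A = 250.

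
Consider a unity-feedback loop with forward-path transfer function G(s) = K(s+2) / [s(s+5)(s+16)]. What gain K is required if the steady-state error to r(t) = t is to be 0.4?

System type = 1 (one pole at s=0).
K_v = lim_{s→0} s·G(s) = K·2 / (5·16) = 0.025·K.
e_ss = 1/K_v = 0.4 ⇒ K_v = 2.5 ⇒ K = 2.5/0.025 = 100.

100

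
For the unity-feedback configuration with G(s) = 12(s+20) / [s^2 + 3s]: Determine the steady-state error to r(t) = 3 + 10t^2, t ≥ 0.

Lowest-order denominator term is 3s, so the open loop has 1 pole at the origin → type 1 system. Treating each term separately:
  • 3: tracked with zero error.
  • 10t^2: a type-1 system cannot track it, e_ss → ∞.
The unbounded component dominates.

infinity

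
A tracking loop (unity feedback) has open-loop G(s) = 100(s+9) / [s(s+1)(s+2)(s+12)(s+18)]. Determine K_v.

The open loop has one pole at the origin → type 1 system.
K_v = lim_{s→0} s·G(s) = 100·9 / (1·2·12·18) = 25/12.

25/12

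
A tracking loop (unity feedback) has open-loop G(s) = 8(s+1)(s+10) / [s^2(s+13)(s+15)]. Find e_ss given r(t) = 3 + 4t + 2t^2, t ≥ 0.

9.75

The open loop has two poles at the origin → type 2 system. Treating each term separately:
  • 3: tracked with zero error.
  • 4t: tracked with zero error.
  • 2t^2: e_ss = 4/K_a with K_a=16/39 → 9.75.
Total e_ss = 9.75.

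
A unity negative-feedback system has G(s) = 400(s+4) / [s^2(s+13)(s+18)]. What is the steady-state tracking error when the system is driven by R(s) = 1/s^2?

The open loop has two poles at the origin → type 2 system.
A type-2 system has K_v = ∞, so it tracks a ramp input with zero steady-state error.

0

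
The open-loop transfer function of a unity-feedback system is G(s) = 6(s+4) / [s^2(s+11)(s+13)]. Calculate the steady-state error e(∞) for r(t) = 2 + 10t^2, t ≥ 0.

715/6

G(s) has two factors of s in the denominator, so the system is type 2. Taking each input component in turn:
  • 2: tracked with zero error.
  • 10t^2: e_ss = 20/K_a with K_a=24/143 → 715/6.
Total e_ss = 715/6.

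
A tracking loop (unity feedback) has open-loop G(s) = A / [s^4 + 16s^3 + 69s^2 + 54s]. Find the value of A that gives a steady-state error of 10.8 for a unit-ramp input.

The denominator has no term below 54s — 1 pole at s=0, type 1.
K_v = lim_{s→0} s·G(s) = A / 54 = (1/54)·A.
e_ss = 1/K_v = 10.8 ⇒ K_v = 5/54 ⇒ A = (5/54)/(1/54) = 5.

5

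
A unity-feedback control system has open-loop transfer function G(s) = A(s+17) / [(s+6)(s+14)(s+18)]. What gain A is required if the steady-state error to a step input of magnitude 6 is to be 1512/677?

150

G(s) has no factors of s in the denominator, so the system is type 0.
K_p = lim_{s→0} G(s) = A·17 / (6·14·18) = (17/1512)·A.
e_ss = 6/(1 + K_p) = 1512/677 ⇒ 1 + (17/1512)·A = 677/252 ⇒ A = 150.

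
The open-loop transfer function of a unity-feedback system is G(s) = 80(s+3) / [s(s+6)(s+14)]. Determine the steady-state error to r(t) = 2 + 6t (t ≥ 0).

G(s) has one factor of s in the denominator, so the system is type 1. Taking each input component in turn:
  • 2: tracked with zero error.
  • 6t: e_ss = 6/K_v with K_v=20/7 → 2.1.
Total e_ss = 2.1.

2.1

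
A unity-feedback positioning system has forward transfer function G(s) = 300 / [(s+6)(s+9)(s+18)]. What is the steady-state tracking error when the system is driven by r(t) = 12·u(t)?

486/53

System type = 0 (no poles at s=0).
K_p = lim_{s→0} G(s) = 300 / (6·9·18) = 25/81.
e_ss = 12/(1 + K_p) = 12/(106/81) = 486/53.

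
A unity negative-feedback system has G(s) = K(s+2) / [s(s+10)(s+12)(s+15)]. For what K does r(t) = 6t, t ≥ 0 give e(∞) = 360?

System type = 1 (one pole at s=0).
K_v = lim_{s→0} s·G(s) = K·2 / (10·12·15) = (1/900)·K.
e_ss = 6/K_v = 360 ⇒ K_v = 1/60 ⇒ K = (1/60)/(1/900) = 15.

15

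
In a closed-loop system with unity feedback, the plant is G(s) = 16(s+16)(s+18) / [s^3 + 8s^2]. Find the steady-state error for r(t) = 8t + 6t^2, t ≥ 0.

Lowest-order denominator term is 8s^2, so the open loop has 2 poles at the origin → type 2 system. By superposition:
  • 8t: tracked with zero error.
  • 6t^2: e_ss = 12/K_a with K_a=576 → 1/48.
Total e_ss = 1/48.

1/48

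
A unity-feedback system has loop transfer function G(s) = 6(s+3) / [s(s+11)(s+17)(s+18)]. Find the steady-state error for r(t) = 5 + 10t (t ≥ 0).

System type = 1 (one pole at s=0). Treating each term separately:
  • 5: tracked with zero error.
  • 10t: e_ss = 10/K_v with K_v=1/187 → 1870.
Total e_ss = 1870.

1870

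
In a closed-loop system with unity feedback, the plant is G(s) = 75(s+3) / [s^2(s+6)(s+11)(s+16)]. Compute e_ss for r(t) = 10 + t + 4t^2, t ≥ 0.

2816/75

Two free integrators in G(s): this is a type 2 system. Taking each input component in turn:
  • 10: tracked with zero error.
  • t: tracked with zero error.
  • 4t^2: e_ss = 8/K_a with K_a=75/352 → 2816/75.
Total e_ss = 2816/75.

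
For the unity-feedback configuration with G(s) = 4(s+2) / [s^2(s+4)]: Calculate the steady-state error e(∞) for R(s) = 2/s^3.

System type = 2 (two poles at s=0).
K_a = lim_{s→0} s^2·G(s) = 4·2 / (4) = 2.
r(t) = t^2 gives R(s) = 2/s^3.
e_ss = 2/K_a = 2/2 = 1.

1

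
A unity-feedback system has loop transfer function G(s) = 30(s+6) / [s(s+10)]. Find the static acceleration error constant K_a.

0

The open loop has one pole at the origin → type 1 system.
K_a = lim_{s→0} s^2·G(s) = 0 (the extra factor of s kills the finite limit).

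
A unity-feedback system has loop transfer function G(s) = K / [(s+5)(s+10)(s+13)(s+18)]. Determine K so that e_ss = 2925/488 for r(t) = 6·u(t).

12

The open loop has no poles at the origin → type 0 system.
K_p = lim_{s→0} G(s) = K / (5·10·13·18) = (1/11700)·K.
e_ss = 6/(1 + K_p) = 2925/488 ⇒ 1 + (1/11700)·K = 976/975 ⇒ K = 12.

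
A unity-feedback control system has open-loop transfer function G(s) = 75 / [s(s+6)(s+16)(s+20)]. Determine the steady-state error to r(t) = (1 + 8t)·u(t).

204.8

System type = 1 (one pole at s=0). Treating each term separately:
  • 1: tracked with zero error.
  • 8t: e_ss = 8/K_v with K_v=5/128 → 204.8.
Total e_ss = 204.8.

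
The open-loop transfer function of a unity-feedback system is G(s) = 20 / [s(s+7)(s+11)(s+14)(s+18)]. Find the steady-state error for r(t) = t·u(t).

970.2

One free integrator in G(s): this is a type 1 system.
K_v = lim_{s→0} s·G(s) = 20 / (7·11·14·18) = 5/4851.
e_ss = 1/K_v = 1/(5/4851) = 970.2.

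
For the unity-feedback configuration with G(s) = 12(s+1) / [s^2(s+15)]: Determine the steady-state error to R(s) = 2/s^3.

2.5

G(s) has two factors of s in the denominator, so the system is type 2.
K_a = lim_{s→0} s^2·G(s) = 12·1 / (15) = 0.8.
r(t) = t^2 gives R(s) = 2/s^3.
e_ss = 2/K_a = 2/0.8 = 2.5.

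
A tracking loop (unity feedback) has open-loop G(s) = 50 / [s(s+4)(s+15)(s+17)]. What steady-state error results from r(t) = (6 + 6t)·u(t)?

122.4

The open loop has one pole at the origin → type 1 system. Taking each input component in turn:
  • 6: tracked with zero error.
  • 6t: e_ss = 6/K_v with K_v=5/102 → 122.4.
Total e_ss = 122.4.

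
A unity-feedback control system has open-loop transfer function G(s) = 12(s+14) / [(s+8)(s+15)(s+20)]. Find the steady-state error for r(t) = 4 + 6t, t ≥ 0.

infinity

System type = 0 (no poles at s=0). Taking each input component in turn:
  • 4: e_ss = 4/(1+K_p) with K_p=0.07 → 400/107.
  • 6t: a type-0 system cannot track it, e_ss → ∞.
The unbounded component dominates.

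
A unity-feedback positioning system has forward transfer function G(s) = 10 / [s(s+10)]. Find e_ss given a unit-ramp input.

One free integrator in G(s): this is a type 1 system.
K_v = lim_{s→0} s·G(s) = 10 / (10) = 1.
e_ss = 1/K_v = 1/1 = 1.

1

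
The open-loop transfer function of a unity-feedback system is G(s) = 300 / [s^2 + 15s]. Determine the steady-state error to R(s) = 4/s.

Factoring s from the denominator leaves a polynomial with constant term 15, so the system is type 1.
A type-1 system has K_p = ∞, so it tracks a step input with zero steady-state error.

0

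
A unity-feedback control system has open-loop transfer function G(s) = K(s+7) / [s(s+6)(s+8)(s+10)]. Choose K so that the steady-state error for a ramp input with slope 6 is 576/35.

System type = 1 (one pole at s=0).
K_v = lim_{s→0} s·G(s) = K·7 / (6·8·10) = (7/480)·K.
e_ss = 6/K_v = 576/35 ⇒ K_v = 35/96 ⇒ K = (35/96)/(7/480) = 25.

25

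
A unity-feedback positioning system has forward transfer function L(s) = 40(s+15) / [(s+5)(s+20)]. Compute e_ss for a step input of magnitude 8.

8/7

System type = 0 (no poles at s=0).
K_p = lim_{s→0} L(s) = 40·15 / (5·20) = 6.
e_ss = 8/(1 + K_p) = 8/7.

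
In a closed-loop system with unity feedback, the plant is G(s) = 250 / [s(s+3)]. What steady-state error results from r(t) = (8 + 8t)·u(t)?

G(s) has one factor of s in the denominator, so the system is type 1. Treating each term separately:
  • 8: tracked with zero error.
  • 8t: e_ss = 8/K_v with K_v=250/3 → 0.096.
Total e_ss = 0.096.

0.096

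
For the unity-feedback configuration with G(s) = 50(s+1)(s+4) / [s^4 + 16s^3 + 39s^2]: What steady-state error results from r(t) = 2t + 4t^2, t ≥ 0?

1.56

The denominator has no term below 39s^2 — 2 poles at s=0, type 2. By superposition:
  • 2t: tracked with zero error.
  • 4t^2: e_ss = 8/K_a with K_a=200/39 → 1.56.
Total e_ss = 1.56.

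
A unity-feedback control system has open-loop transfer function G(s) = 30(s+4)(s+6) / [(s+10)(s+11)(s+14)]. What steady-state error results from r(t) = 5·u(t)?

385/113

No free integrators in G(s): this is a type 0 system.
K_p = lim_{s→0} G(s) = 30·4·6 / (10·11·14) = 36/77.
e_ss = 5/(1 + K_p) = 5/(113/77) = 385/113.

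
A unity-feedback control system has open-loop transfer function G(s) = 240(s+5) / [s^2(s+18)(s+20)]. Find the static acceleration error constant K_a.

G(s) has two factors of s in the denominator, so the system is type 2.
K_a = lim_{s→0} s^2·G(s) = 240·5 / (18·20) = 10/3.

10/3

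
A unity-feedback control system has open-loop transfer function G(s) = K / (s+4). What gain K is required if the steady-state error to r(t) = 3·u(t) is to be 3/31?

120

System type = 0 (no poles at s=0).
K_p = lim_{s→0} G(s) = K / (4) = 0.25·K.
e_ss = 3/(1 + K_p) = 3/31 ⇒ 1 + 0.25·K = 31 ⇒ K = 120.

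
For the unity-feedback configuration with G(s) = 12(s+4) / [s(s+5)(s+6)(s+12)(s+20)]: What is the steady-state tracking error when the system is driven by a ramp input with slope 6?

900

The open loop has one pole at the origin → type 1 system.
K_v = lim_{s→0} s·G(s) = 12·4 / (5·6·12·20) = 1/150.
e_ss = 6/K_v = 6/(1/150) = 900.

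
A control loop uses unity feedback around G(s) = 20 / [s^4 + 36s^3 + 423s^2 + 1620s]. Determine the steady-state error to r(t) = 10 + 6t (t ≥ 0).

Factoring s from the denominator leaves a polynomial with constant term 1620, so the system is type 1. Treating each term separately:
  • 10: tracked with zero error.
  • 6t: e_ss = 6/K_v with K_v=1/81 → 486.
Total e_ss = 486.

486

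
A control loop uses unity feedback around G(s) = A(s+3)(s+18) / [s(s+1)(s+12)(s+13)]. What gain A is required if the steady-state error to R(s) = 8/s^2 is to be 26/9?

8

System type = 1 (one pole at s=0).
K_v = lim_{s→0} s·G(s) = A·3·18 / (1·12·13) = (9/26)·A.
e_ss = 8/K_v = 26/9 ⇒ K_v = 36/13 ⇒ A = (36/13)/(9/26) = 8.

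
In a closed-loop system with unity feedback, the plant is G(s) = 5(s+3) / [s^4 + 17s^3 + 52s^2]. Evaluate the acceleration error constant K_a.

The denominator has no term below 52s^2 — 2 poles at s=0, type 2.
K_a = lim_{s→0} s^2·G(s) = 5·3 / 52 = 15/52.

15/52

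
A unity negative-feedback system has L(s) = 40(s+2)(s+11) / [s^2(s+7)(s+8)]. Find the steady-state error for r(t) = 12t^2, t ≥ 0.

84/55

The open loop has two poles at the origin → type 2 system.
K_a = lim_{s→0} s^2·L(s) = 40·2·11 / (7·8) = 110/7.
r(t) = 12t^2 gives R(s) = 24/s^3.
e_ss = 24/K_a = 24/(110/7) = 84/55.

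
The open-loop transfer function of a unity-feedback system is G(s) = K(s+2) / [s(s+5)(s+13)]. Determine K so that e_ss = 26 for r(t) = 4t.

System type = 1 (one pole at s=0).
K_v = lim_{s→0} s·G(s) = K·2 / (5·13) = (2/65)·K.
e_ss = 4/K_v = 26 ⇒ K_v = 2/13 ⇒ K = (2/13)/(2/65) = 5.

5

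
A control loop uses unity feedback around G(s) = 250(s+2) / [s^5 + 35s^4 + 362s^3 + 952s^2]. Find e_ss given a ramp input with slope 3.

Lowest-order denominator term is 952s^2, so the open loop has 2 poles at the origin → type 2 system.
K_v = ∞ for a type-2 system; e_ss to a ramp is zero.

0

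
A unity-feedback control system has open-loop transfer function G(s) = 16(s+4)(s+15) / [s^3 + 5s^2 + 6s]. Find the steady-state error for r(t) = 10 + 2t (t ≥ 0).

0.0125

Factoring s from the denominator leaves a polynomial with constant term 6, so the system is type 1. By superposition:
  • 10: tracked with zero error.
  • 2t: e_ss = 2/K_v with K_v=160 → 0.0125.
Total e_ss = 0.0125.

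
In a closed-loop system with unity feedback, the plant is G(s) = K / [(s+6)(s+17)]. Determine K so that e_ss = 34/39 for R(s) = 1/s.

15

System type = 0 (no poles at s=0).
K_p = lim_{s→0} G(s) = K / (6·17) = (1/102)·K.
e_ss = 1/(1 + K_p) = 34/39 ⇒ 1 + (1/102)·K = 39/34 ⇒ K = 15.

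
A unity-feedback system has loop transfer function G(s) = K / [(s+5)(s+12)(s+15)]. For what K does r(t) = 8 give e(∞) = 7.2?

100

The open loop has no poles at the origin → type 0 system.
K_p = lim_{s→0} G(s) = K / (5·12·15) = (1/900)·K.
e_ss = 8/(1 + K_p) = 7.2 ⇒ 1 + (1/900)·K = 10/9 ⇒ K = 100.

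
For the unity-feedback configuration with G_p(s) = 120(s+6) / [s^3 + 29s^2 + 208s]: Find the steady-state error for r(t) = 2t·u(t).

Lowest-order denominator term is 208s, so the open loop has 1 pole at the origin → type 1 system.
K_v = lim_{s→0} s·G_p(s) = 120·6 / 208 = 45/13.
e_ss = 2/K_v = 2/(45/13) = 26/45.

26/45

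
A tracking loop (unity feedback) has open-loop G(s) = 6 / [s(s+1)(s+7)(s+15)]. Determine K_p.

K_p = lim_{s→0} G(s); with 1 pole at the origin the limit diverges, so K_p = ∞.

infinity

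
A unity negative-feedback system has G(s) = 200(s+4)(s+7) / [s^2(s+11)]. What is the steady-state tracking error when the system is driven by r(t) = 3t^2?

The open loop has two poles at the origin → type 2 system.
K_a = lim_{s→0} s^2·G(s) = 200·4·7 / (11) = 5600/11.
r(t) = 3t^2 gives R(s) = 6/s^3.
e_ss = 6/K_a = 6/(5600/11) = 33/2800.

33/2800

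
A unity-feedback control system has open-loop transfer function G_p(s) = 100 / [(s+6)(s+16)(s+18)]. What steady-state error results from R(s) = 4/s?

1728/457

No free integrators in G_p(s): this is a type 0 system.
K_p = lim_{s→0} G_p(s) = 100 / (6·16·18) = 25/432.
e_ss = 4/(1 + K_p) = 4/(457/432) = 1728/457.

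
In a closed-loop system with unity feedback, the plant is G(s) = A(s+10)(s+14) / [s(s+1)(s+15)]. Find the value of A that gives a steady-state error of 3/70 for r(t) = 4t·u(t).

System type = 1 (one pole at s=0).
K_v = lim_{s→0} s·G(s) = A·10·14 / (1·15) = (28/3)·A.
e_ss = 4/K_v = 3/70 ⇒ K_v = 280/3 ⇒ A = (280/3)/(28/3) = 10.

10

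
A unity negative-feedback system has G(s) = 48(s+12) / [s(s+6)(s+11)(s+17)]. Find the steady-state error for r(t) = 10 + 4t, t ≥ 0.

G(s) has one factor of s in the denominator, so the system is type 1. Taking each input component in turn:
  • 10: tracked with zero error.
  • 4t: e_ss = 4/K_v with K_v=96/187 → 187/24.
Total e_ss = 187/24.

187/24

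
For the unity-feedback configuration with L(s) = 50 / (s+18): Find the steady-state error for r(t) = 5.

45/34

No free integrators in L(s): this is a type 0 system.
K_p = lim_{s→0} L(s) = 50 / (18) = 25/9.
e_ss = 5/(1 + K_p) = 5/(34/9) = 45/34.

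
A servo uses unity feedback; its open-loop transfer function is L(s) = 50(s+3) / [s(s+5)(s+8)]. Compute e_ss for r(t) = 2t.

8/15

One free integrator in L(s): this is a type 1 system.
K_v = lim_{s→0} s·L(s) = 50·3 / (5·8) = 3.75.
e_ss = 2/K_v = 2/3.75 = 8/15.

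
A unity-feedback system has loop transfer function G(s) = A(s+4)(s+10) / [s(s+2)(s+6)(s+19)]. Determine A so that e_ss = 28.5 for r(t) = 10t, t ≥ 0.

2

System type = 1 (one pole at s=0).
K_v = lim_{s→0} s·G(s) = A·4·10 / (2·6·19) = (10/57)·A.
e_ss = 10/K_v = 28.5 ⇒ K_v = 20/57 ⇒ A = (20/57)/(10/57) = 2.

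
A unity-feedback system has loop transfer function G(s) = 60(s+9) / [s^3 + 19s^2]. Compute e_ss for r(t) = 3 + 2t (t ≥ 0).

0

Factoring s^2 from the denominator leaves a polynomial with constant term 19, so the system is type 2. By superposition:
  • 3: tracked with zero error.
  • 2t: tracked with zero error.
Total e_ss = 0.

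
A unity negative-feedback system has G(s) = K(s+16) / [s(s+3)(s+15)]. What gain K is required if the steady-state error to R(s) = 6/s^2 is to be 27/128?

80

The open loop has one pole at the origin → type 1 system.
K_v = lim_{s→0} s·G(s) = K·16 / (3·15) = (16/45)·K.
e_ss = 6/K_v = 27/128 ⇒ K_v = 256/9 ⇒ K = (256/9)/(16/45) = 80.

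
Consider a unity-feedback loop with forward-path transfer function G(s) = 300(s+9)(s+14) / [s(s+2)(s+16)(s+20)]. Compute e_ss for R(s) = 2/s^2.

One free integrator in G(s): this is a type 1 system.
K_v = lim_{s→0} s·G(s) = 300·9·14 / (2·16·20) = 59.0625.
e_ss = 2/K_v = 2/59.0625 = 32/945.

32/945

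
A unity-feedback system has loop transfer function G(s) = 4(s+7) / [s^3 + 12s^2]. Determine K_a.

The denominator has no term below 12s^2 — 2 poles at s=0, type 2.
K_a = lim_{s→0} s^2·G(s) = 4·7 / 12 = 7/3.

7/3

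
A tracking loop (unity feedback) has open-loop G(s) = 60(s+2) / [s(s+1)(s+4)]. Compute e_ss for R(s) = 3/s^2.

0.1

One free integrator in G(s): this is a type 1 system.
K_v = lim_{s→0} s·G(s) = 60·2 / (1·4) = 30.
e_ss = 3/K_v = 3/30 = 0.1.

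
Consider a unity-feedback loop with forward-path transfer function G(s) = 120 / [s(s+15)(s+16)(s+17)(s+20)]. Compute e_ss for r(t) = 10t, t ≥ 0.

6800

G(s) has one factor of s in the denominator, so the system is type 1.
K_v = lim_{s→0} s·G(s) = 120 / (15·16·17·20) = 1/680.
e_ss = 10/K_v = 10/(1/680) = 6800.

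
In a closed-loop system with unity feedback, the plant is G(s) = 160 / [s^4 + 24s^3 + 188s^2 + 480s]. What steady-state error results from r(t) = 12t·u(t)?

Factoring s from the denominator leaves a polynomial with constant term 480, so the system is type 1.
K_v = lim_{s→0} s·G(s) = 160 / 480 = 1/3.
e_ss = 12/K_v = 12/(1/3) = 36.

36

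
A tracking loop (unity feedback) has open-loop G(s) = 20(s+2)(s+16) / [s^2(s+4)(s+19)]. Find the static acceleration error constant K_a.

G(s) has two factors of s in the denominator, so the system is type 2.
K_a = lim_{s→0} s^2·G(s) = 20·2·16 / (4·19) = 160/19.

160/19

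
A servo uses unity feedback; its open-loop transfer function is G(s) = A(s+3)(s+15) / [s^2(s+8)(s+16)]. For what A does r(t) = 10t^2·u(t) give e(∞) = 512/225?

Two free integrators in G(s): this is a type 2 system.
K_a = lim_{s→0} s^2·G(s) = A·3·15 / (8·16) = (45/128)·A.
e_ss = 20/K_a = 512/225 ⇒ K_a = 1125/128 ⇒ A = (1125/128)/(45/128) = 25.

25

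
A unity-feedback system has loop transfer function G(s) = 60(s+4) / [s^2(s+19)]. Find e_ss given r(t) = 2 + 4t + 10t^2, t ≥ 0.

Two free integrators in G(s): this is a type 2 system. Treating each term separately:
  • 2: tracked with zero error.
  • 4t: tracked with zero error.
  • 10t^2: e_ss = 20/K_a with K_a=240/19 → 19/12.
Total e_ss = 19/12.

19/12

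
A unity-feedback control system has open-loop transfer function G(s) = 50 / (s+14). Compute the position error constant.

25/7

No free integrators in G(s): this is a type 0 system.
K_p = lim_{s→0} G(s) = 50 / (14) = 25/7.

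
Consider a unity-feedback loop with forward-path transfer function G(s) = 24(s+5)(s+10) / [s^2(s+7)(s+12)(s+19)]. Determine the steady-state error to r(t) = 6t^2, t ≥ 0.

Two free integrators in G(s): this is a type 2 system.
K_a = lim_{s→0} s^2·G(s) = 24·5·10 / (7·12·19) = 100/133.
r(t) = 6t^2 gives R(s) = 12/s^3.
e_ss = 12/K_a = 12/(100/133) = 15.96.

15.96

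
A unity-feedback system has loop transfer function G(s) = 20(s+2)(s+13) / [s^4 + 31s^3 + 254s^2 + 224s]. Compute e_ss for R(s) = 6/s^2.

168/65

Lowest-order denominator term is 224s, so the open loop has 1 pole at the origin → type 1 system.
K_v = lim_{s→0} s·G(s) = 20·2·13 / 224 = 65/28.
e_ss = 6/K_v = 6/(65/28) = 168/65.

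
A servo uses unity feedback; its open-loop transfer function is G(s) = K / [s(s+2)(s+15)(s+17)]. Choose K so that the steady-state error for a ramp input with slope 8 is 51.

80

System type = 1 (one pole at s=0).
K_v = lim_{s→0} s·G(s) = K / (2·15·17) = (1/510)·K.
e_ss = 8/K_v = 51 ⇒ K_v = 8/51 ⇒ K = (8/51)/(1/510) = 80.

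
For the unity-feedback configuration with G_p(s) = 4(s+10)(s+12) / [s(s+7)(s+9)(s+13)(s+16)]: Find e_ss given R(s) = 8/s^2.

System type = 1 (one pole at s=0).
K_v = lim_{s→0} s·G_p(s) = 4·10·12 / (7·9·13·16) = 10/273.
e_ss = 8/K_v = 8/(10/273) = 218.4.

218.4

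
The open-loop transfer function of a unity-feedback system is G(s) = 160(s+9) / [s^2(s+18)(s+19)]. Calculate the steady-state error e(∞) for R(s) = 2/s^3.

0.475

System type = 2 (two poles at s=0).
K_a = lim_{s→0} s^2·G(s) = 160·9 / (18·19) = 80/19.
r(t) = t^2 gives R(s) = 2/s^3.
e_ss = 2/K_a = 2/(80/19) = 0.475.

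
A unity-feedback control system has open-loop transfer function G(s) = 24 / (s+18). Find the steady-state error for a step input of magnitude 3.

G(s) has no factors of s in the denominator, so the system is type 0.
K_p = lim_{s→0} G(s) = 24 / (18) = 4/3.
e_ss = 3/(1 + K_p) = 3/(7/3) = 9/7.

9/7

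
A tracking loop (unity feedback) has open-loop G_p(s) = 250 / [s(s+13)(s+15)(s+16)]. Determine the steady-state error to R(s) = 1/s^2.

G_p(s) has one factor of s in the denominator, so the system is type 1.
K_v = lim_{s→0} s·G_p(s) = 250 / (13·15·16) = 25/312.
e_ss = 1/K_v = 1/(25/312) = 12.48.

12.48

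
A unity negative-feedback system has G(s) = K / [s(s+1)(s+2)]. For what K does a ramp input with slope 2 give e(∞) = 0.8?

5

System type = 1 (one pole at s=0).
K_v = lim_{s→0} s·G(s) = K / (1·2) = 0.5·K.
e_ss = 2/K_v = 0.8 ⇒ K_v = 2.5 ⇒ K = 2.5/0.5 = 5.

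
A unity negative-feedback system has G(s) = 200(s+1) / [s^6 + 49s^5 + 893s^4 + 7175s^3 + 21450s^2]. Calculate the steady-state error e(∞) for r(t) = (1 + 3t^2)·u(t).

Factoring s^2 from the denominator leaves a polynomial with constant term 21450, so the system is type 2. By superposition:
  • 1: tracked with zero error.
  • 3t^2: e_ss = 6/K_a with K_a=4/429 → 643.5.
Total e_ss = 643.5.

643.5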